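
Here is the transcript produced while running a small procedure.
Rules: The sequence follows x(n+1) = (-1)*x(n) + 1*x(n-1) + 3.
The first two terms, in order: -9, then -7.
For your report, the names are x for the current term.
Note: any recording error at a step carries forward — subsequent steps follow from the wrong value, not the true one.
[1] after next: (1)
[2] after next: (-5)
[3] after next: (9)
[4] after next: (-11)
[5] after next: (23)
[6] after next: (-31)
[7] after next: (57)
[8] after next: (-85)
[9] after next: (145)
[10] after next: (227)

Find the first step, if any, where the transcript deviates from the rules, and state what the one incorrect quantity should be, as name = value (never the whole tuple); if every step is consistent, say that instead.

Step 1: x = -1*(-7) + (1)*(-9) + (3) = 1 — same as recorded.
Step 2: x = -1*(1) + (1)*(-7) + (3) = -5 — in agreement.
Step 3: x = -1*(-5) + (1)*(1) + (3) = 9 — no discrepancy.
Step 4: x = -1*(9) + (1)*(-5) + (3) = -11 — consistent with the transcript.
Step 5: x = -1*(-11) + (1)*(9) + (3) = 23 — verified.
Step 6: x = -1*(23) + (1)*(-11) + (3) = -31 — no discrepancy.
Step 7: x = -1*(-31) + (1)*(23) + (3) = 57 — verified.
Step 8: x = -1*(57) + (1)*(-31) + (3) = -85 — consistent with the transcript.
Step 9: x = -1*(-85) + (1)*(57) + (3) = 145 — no discrepancy.
Step 10: x = -1*(145) + (1)*(-85) + (3) = -227 — the transcript has a different value.
Step 10 is the first one off; corrected, x = -227.

step 10, x = -227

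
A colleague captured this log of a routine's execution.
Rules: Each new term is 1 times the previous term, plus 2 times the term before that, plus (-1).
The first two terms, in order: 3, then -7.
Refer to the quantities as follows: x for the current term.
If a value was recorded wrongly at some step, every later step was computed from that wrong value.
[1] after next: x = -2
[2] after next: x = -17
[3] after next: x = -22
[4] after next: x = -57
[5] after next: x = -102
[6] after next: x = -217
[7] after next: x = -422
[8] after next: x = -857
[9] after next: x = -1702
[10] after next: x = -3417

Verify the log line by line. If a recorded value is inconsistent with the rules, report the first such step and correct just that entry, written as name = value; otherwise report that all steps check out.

Recomputing the run from the initial state:
step 1: x = -2
step 2: x = -17
step 3: x = -22
step 4: x = -57
step 5: x = -102
step 6: x = -217
step 7: x = -422
step 8: x = -857
step 9: x = -1702
step 10: x = -3417
This matches the log at every step.

no error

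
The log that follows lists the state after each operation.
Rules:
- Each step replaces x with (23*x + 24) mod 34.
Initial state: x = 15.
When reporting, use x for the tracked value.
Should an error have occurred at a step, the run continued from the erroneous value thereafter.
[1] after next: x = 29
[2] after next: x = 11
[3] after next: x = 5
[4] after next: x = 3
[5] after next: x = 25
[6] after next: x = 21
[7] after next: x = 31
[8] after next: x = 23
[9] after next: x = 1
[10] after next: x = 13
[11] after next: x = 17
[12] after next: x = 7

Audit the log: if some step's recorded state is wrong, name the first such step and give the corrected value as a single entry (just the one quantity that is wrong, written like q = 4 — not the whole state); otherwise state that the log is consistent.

step 9, x = 9

step 1: x = (23*15 + 24) mod 34 = 29 -> same as recorded
step 2: x = (23*29 + 24) mod 34 = 11 -> in agreement
step 3: x = (23*11 + 24) mod 34 = 5 -> verified
step 4: x = (23*5 + 24) mod 34 = 3 -> matches
step 5: x = (23*3 + 24) mod 34 = 25 -> no discrepancy
step 6: x = (23*25 + 24) mod 34 = 21 -> confirmed correct
step 7: x = (23*21 + 24) mod 34 = 31 -> matches
step 8: x = (23*31 + 24) mod 34 = 23 -> agrees with the log
step 9: x = (23*23 + 24) mod 34 = 9 -> this is not what the log shows
Conclusion: step 9 carries the first error; the entry should be x = 9.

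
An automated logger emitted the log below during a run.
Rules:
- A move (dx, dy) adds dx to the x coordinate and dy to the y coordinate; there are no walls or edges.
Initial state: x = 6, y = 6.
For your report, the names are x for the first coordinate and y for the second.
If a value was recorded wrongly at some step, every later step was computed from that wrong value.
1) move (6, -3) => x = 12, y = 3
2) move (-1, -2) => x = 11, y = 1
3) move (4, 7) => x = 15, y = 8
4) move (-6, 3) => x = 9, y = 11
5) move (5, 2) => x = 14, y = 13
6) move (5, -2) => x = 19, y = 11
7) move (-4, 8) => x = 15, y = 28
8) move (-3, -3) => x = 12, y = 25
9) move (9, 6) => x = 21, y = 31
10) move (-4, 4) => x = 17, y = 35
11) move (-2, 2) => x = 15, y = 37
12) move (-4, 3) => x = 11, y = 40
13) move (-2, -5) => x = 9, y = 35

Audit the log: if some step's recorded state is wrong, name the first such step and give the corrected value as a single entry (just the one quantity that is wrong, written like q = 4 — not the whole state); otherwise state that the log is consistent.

step 1: x = 6 + (6) = 12, y = 6 + (-3) = 3 -> checks out
step 2: x = 12 + (-1) = 11, y = 3 + (-2) = 1 -> checks out
step 3: x = 11 + (4) = 15, y = 1 + (7) = 8 -> exactly as logged
step 4: x = 15 + (-6) = 9, y = 8 + (3) = 11 -> matches
step 5: x = 9 + (5) = 14, y = 11 + (2) = 13 -> checks out
step 6: x = 14 + (5) = 19, y = 13 + (-2) = 11 -> no discrepancy
step 7: x = 19 + (-4) = 15, y = 11 + (8) = 19 -> this is not what the log shows
That makes step 7 the first incorrect line — y = 19 is what it should show.

step 7, y = 19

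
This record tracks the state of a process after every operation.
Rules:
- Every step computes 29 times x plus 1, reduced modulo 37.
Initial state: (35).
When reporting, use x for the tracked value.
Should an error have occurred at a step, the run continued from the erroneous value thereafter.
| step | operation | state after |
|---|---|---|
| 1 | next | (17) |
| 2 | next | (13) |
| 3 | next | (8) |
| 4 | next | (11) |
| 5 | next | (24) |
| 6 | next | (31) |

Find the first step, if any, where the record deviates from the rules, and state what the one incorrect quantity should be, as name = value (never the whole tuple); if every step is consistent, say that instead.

no error

1. x = (29*35 + 1) mod 37 = 17 (checks out)
2. x = (29*17 + 1) mod 37 = 13 (same as recorded)
3. x = (29*13 + 1) mod 37 = 8 (confirmed correct)
4. x = (29*8 + 1) mod 37 = 11 (no discrepancy)
5. x = (29*11 + 1) mod 37 = 24 (exactly as logged)
6. x = (29*24 + 1) mod 37 = 31 (checks out)
All steps check out; nothing to correct.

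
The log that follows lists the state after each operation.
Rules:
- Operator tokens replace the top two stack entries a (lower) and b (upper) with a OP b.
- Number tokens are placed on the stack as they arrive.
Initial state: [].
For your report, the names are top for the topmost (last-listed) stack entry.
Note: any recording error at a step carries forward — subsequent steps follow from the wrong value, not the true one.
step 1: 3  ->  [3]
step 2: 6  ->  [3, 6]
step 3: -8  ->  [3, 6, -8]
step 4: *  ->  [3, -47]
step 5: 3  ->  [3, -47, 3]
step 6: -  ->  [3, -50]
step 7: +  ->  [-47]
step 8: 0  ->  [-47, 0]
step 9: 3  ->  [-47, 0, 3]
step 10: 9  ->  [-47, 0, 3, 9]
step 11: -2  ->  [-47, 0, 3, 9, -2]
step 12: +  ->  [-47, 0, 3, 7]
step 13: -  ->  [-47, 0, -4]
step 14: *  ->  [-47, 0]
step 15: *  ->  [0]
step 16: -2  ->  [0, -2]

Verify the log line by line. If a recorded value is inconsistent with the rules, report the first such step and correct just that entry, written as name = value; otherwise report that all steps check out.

step 4, top = -48

1. push 3: top = 3 (agrees with the log)
2. push 6: top = 6 (no discrepancy)
3. push -8: top = -8 (consistent with the log)
4. 6 * -8 = -48 (the log has a different value)
First deviation found at step 4; the corrected entry is top = -48.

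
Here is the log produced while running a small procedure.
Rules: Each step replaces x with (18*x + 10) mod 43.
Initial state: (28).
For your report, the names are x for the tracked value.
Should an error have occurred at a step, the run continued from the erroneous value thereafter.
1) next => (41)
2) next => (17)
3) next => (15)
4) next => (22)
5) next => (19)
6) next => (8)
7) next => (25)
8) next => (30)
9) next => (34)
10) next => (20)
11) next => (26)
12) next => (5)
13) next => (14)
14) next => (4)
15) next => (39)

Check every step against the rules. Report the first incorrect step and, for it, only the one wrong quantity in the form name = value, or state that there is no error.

no error

Step 1: x = (18*28 + 10) mod 43 = 41 — agrees with the log.
Step 2: x = (18*41 + 10) mod 43 = 17 — in agreement.
Step 3: x = (18*17 + 10) mod 43 = 15 — exactly as logged.
Step 4: x = (18*15 + 10) mod 43 = 22 — confirmed correct.
Step 5: x = (18*22 + 10) mod 43 = 19 — verified.
Step 6: x = (18*19 + 10) mod 43 = 8 — confirmed correct.
Step 7: x = (18*8 + 10) mod 43 = 25 — exactly as logged.
Step 8: x = (18*25 + 10) mod 43 = 30 — same as recorded.
Step 9: x = (18*30 + 10) mod 43 = 34 — in agreement.
Step 10: x = (18*34 + 10) mod 43 = 20 — agrees with the log.
Step 11: x = (18*20 + 10) mod 43 = 26 — exactly as logged.
Step 12: x = (18*26 + 10) mod 43 = 5 — confirmed correct.
Step 13: x = (18*5 + 10) mod 43 = 14 — exactly as logged.
Step 14: x = (18*14 + 10) mod 43 = 4 — no discrepancy.
Step 15: x = (18*4 + 10) mod 43 = 39 — in agreement.
Nothing is out of place; the run is error-free.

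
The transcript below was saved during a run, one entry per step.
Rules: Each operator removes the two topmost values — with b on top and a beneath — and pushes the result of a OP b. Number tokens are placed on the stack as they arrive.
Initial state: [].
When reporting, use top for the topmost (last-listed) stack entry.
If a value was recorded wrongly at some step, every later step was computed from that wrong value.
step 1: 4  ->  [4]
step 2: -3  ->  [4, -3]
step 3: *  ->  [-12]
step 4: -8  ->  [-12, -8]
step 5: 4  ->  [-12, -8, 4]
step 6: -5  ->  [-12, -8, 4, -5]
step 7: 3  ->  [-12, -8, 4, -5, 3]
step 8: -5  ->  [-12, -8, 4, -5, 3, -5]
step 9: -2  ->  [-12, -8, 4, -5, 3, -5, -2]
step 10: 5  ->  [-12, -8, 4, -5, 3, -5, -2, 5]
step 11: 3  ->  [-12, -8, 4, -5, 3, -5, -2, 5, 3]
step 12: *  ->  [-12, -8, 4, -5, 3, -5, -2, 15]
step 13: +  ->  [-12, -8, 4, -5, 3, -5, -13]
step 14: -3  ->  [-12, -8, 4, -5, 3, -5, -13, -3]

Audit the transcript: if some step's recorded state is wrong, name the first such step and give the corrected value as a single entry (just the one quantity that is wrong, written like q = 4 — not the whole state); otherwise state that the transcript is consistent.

step 13, top = 13

Recomputing the run from the initial state:
step 1: [4]
step 2: [4, -3]
step 3: [-12]
step 4: [-12, -8]
step 5: [-12, -8, 4]
step 6: [-12, -8, 4, -5]
step 7: [-12, -8, 4, -5, 3]
step 8: [-12, -8, 4, -5, 3, -5]
step 9: [-12, -8, 4, -5, 3, -5, -2]
step 10: [-12, -8, 4, -5, 3, -5, -2, 5]
step 11: [-12, -8, 4, -5, 3, -5, -2, 5, 3]
step 12: [-12, -8, 4, -5, 3, -5, -2, 15]
step 13: [-12, -8, 4, -5, 3, -5, 13]
step 14: [-12, -8, 4, -5, 3, -5, 13, -3]
The first disagreement with the transcript is at step 13, where the value should be top = 13.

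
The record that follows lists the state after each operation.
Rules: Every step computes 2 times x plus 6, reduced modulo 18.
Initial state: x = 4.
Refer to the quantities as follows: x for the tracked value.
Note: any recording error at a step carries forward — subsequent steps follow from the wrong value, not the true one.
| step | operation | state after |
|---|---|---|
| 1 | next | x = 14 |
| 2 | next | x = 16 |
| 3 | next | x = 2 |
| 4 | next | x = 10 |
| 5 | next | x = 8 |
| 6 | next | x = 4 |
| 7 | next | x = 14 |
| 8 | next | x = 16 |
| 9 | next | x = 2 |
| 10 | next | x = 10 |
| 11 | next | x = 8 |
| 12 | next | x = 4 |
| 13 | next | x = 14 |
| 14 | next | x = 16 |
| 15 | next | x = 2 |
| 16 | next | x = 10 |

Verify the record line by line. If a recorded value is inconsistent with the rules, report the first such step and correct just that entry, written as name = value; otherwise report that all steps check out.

Step 1: x = (2*4 + 6) mod 18 = 14 — matches.
Step 2: x = (2*14 + 6) mod 18 = 16 — consistent with the record.
Step 3: x = (2*16 + 6) mod 18 = 2 — checks out.
Step 4: x = (2*2 + 6) mod 18 = 10 — confirmed correct.
Step 5: x = (2*10 + 6) mod 18 = 8 — no discrepancy.
Step 6: x = (2*8 + 6) mod 18 = 4 — no discrepancy.
Step 7: x = (2*4 + 6) mod 18 = 14 — exactly as logged.
Step 8: x = (2*14 + 6) mod 18 = 16 — confirmed correct.
Step 9: x = (2*16 + 6) mod 18 = 2 — checks out.
Step 10: x = (2*2 + 6) mod 18 = 10 — in agreement.
Step 11: x = (2*10 + 6) mod 18 = 8 — verified.
Step 12: x = (2*8 + 6) mod 18 = 4 — matches.
Step 13: x = (2*4 + 6) mod 18 = 14 — verified.
Step 14: x = (2*14 + 6) mod 18 = 16 — in agreement.
Step 15: x = (2*16 + 6) mod 18 = 2 — in agreement.
Step 16: x = (2*2 + 6) mod 18 = 10 — exactly as logged.
The whole run recomputes cleanly — no discrepancies.

no error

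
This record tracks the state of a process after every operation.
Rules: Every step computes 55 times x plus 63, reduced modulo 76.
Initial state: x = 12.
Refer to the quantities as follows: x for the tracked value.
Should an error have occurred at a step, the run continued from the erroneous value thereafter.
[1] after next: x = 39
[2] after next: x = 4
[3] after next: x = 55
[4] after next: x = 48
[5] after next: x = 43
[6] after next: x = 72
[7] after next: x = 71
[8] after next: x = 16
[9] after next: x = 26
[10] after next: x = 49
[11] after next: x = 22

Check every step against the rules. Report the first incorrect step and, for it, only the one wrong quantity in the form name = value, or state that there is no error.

step 9, x = 31

Recomputing the run from the initial state:
step 1: x = 39
step 2: x = 4
step 3: x = 55
step 4: x = 48
step 5: x = 43
step 6: x = 72
step 7: x = 71
step 8: x = 16
step 9: x = 31
step 10: x = 20
step 11: x = 23
The first disagreement with the record is at step 9, where the value should be x = 31.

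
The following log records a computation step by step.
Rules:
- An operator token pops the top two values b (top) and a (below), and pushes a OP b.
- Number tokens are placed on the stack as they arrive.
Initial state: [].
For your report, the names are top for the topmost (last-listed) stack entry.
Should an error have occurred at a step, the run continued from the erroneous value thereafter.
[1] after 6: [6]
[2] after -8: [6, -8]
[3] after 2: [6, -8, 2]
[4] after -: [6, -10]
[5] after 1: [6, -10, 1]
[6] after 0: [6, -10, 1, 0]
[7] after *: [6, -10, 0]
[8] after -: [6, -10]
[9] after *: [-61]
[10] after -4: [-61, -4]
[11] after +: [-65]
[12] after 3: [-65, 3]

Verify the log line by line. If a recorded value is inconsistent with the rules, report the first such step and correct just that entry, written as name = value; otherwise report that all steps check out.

step 9, top = -60

Step 1: push 6: top = 6 — no discrepancy.
Step 2: push -8: top = -8 — in agreement.
Step 3: push 2: top = 2 — in agreement.
Step 4: -8 - 2 = -10 — same as recorded.
Step 5: push 1: top = 1 — agrees with the log.
Step 6: push 0: top = 0 — confirmed correct.
Step 7: 1 * 0 = 0 — same as recorded.
Step 8: -10 - 0 = -10 — consistent with the log.
Step 9: 6 * -10 = -60 — the log has a different value.
The earliest wrong entry is at step 9: it should read top = -60.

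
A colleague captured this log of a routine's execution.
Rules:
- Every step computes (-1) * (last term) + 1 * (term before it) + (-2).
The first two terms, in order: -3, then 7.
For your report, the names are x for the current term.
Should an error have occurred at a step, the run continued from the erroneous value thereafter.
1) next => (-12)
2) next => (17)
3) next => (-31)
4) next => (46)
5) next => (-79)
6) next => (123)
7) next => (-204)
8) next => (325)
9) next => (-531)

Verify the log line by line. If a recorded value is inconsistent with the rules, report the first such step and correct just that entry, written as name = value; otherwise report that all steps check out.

no error

step 1: x = -1*(7) + (1)*(-3) + (-2) = -12 -> matches
step 2: x = -1*(-12) + (1)*(7) + (-2) = 17 -> same as recorded
step 3: x = -1*(17) + (1)*(-12) + (-2) = -31 -> no discrepancy
step 4: x = -1*(-31) + (1)*(17) + (-2) = 46 -> confirmed correct
step 5: x = -1*(46) + (1)*(-31) + (-2) = -79 -> in agreement
step 6: x = -1*(-79) + (1)*(46) + (-2) = 123 -> agrees with the log
step 7: x = -1*(123) + (1)*(-79) + (-2) = -204 -> no discrepancy
step 8: x = -1*(-204) + (1)*(123) + (-2) = 325 -> no discrepancy
step 9: x = -1*(325) + (1)*(-204) + (-2) = -531 -> consistent with the log
No step deviates from the rules.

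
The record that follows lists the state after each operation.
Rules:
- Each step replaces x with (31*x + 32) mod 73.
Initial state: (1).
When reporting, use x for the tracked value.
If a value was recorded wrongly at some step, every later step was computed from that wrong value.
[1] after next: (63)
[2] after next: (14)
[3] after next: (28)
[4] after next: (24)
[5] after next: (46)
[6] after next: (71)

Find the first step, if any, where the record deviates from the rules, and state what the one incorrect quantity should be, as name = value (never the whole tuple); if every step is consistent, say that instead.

Recomputing the run from the initial state:
step 1: x = 63
step 2: x = 14
step 3: x = 28
step 4: x = 24
step 5: x = 46
step 6: x = 71
This matches the record at every step.

no error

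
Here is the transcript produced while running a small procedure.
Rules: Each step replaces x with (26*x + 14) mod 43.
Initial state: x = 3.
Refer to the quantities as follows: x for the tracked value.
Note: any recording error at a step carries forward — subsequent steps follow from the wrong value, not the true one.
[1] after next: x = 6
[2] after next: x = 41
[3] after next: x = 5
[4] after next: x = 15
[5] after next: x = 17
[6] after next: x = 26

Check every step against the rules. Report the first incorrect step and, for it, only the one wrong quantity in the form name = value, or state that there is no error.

no error

Recomputing the run from the initial state:
step 1: x = 6
step 2: x = 41
step 3: x = 5
step 4: x = 15
step 5: x = 17
step 6: x = 26
This matches the transcript at every step.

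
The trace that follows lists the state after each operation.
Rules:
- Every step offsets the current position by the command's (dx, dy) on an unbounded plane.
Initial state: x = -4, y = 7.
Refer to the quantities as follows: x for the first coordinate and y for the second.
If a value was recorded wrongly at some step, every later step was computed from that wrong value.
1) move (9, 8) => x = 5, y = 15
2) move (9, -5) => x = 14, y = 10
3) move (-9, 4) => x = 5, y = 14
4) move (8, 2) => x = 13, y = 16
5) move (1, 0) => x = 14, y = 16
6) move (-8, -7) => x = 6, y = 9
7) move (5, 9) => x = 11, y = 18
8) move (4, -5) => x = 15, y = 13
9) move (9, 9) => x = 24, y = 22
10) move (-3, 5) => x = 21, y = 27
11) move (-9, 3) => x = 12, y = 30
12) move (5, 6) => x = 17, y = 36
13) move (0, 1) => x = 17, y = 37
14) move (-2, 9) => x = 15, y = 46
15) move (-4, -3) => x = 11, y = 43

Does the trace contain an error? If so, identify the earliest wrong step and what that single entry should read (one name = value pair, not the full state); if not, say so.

Step 1: x = -4 + (9) = 5, y = 7 + (8) = 15 — exactly as logged.
Step 2: x = 5 + (9) = 14, y = 15 + (-5) = 10 — agrees with the trace.
Step 3: x = 14 + (-9) = 5, y = 10 + (4) = 14 — same as recorded.
Step 4: x = 5 + (8) = 13, y = 14 + (2) = 16 — same as recorded.
Step 5: x = 13 + (1) = 14, y = 16 + (0) = 16 — agrees with the trace.
Step 6: x = 14 + (-8) = 6, y = 16 + (-7) = 9 — matches.
Step 7: x = 6 + (5) = 11, y = 9 + (9) = 18 — consistent with the trace.
Step 8: x = 11 + (4) = 15, y = 18 + (-5) = 13 — verified.
Step 9: x = 15 + (9) = 24, y = 13 + (9) = 22 — agrees with the trace.
Step 10: x = 24 + (-3) = 21, y = 22 + (5) = 27 — matches.
Step 11: x = 21 + (-9) = 12, y = 27 + (3) = 30 — matches.
Step 12: x = 12 + (5) = 17, y = 30 + (6) = 36 — matches.
Step 13: x = 17 + (0) = 17, y = 36 + (1) = 37 — matches.
Step 14: x = 17 + (-2) = 15, y = 37 + (9) = 46 — verified.
Step 15: x = 15 + (-4) = 11, y = 46 + (-3) = 43 — verified.
All steps check out; nothing to correct.

no error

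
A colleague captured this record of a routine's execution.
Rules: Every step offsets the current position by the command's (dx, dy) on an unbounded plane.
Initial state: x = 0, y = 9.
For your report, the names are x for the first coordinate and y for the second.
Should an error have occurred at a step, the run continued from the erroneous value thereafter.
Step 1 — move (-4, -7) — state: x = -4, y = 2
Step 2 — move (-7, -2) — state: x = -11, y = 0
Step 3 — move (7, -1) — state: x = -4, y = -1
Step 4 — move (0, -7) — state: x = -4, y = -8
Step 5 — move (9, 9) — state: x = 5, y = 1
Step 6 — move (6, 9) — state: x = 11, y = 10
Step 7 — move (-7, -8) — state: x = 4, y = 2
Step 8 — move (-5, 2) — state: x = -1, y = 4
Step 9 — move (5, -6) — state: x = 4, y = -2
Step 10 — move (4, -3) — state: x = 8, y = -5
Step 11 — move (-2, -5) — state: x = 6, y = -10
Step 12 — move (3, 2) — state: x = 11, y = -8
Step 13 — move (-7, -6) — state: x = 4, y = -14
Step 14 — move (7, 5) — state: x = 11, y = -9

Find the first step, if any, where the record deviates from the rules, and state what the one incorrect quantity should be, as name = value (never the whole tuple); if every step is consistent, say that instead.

Recomputing the run from the initial state:
step 1: x = -4, y = 2
step 2: x = -11, y = 0
step 3: x = -4, y = -1
step 4: x = -4, y = -8
step 5: x = 5, y = 1
step 6: x = 11, y = 10
step 7: x = 4, y = 2
step 8: x = -1, y = 4
step 9: x = 4, y = -2
step 10: x = 8, y = -5
step 11: x = 6, y = -10
step 12: x = 9, y = -8
step 13: x = 2, y = -14
step 14: x = 9, y = -9
The first disagreement with the record is at step 12, where the value should be x = 9.

step 12, x = 9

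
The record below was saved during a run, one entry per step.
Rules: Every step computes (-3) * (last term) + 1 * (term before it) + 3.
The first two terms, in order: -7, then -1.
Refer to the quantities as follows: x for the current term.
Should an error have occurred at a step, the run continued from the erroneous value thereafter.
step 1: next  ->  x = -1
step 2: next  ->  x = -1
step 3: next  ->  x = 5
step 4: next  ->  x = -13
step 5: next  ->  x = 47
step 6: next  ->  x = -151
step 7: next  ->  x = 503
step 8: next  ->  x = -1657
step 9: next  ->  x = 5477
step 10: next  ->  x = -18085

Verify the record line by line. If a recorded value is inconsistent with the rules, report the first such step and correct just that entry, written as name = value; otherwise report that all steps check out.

step 2, x = 5

Recomputing the run from the initial state:
step 1: x = -1
step 2: x = 5
step 3: x = -13
step 4: x = 47
step 5: x = -151
step 6: x = 503
step 7: x = -1657
step 8: x = 5477
step 9: x = -18085
step 10: x = 59735
The first disagreement with the record is at step 2, where the value should be x = 5.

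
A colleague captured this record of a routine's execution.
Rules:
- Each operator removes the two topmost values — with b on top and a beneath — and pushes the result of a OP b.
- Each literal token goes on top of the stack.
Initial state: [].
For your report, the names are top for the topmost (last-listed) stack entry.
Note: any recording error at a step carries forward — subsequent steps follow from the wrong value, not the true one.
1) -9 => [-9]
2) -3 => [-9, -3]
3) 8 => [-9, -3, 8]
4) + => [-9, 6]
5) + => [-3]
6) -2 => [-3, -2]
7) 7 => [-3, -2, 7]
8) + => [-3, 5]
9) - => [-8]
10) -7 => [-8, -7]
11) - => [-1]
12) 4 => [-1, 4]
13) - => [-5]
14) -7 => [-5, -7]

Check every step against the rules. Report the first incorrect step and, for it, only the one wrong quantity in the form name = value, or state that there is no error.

step 4, top = 5

Recomputing the run from the initial state:
step 1: [-9]
step 2: [-9, -3]
step 3: [-9, -3, 8]
step 4: [-9, 5]
step 5: [-4]
step 6: [-4, -2]
step 7: [-4, -2, 7]
step 8: [-4, 5]
step 9: [-9]
step 10: [-9, -7]
step 11: [-2]
step 12: [-2, 4]
step 13: [-6]
step 14: [-6, -7]
The first disagreement with the record is at step 4, where the value should be top = 5.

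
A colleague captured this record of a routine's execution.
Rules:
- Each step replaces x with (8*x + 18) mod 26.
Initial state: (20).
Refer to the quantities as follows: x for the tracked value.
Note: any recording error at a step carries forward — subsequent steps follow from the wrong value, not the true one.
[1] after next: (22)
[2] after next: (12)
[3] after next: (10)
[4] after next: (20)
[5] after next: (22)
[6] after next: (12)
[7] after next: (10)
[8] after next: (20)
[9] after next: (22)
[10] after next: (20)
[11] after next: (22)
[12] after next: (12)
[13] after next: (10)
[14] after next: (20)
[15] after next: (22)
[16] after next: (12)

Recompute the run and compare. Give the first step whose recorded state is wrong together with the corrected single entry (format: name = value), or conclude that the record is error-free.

Recomputing the run from the initial state:
step 1: x = 22
step 2: x = 12
step 3: x = 10
step 4: x = 20
step 5: x = 22
step 6: x = 12
step 7: x = 10
step 8: x = 20
step 9: x = 22
step 10: x = 12
step 11: x = 10
step 12: x = 20
step 13: x = 22
step 14: x = 12
step 15: x = 10
step 16: x = 20
The first disagreement with the record is at step 10, where the value should be x = 12.

step 10, x = 12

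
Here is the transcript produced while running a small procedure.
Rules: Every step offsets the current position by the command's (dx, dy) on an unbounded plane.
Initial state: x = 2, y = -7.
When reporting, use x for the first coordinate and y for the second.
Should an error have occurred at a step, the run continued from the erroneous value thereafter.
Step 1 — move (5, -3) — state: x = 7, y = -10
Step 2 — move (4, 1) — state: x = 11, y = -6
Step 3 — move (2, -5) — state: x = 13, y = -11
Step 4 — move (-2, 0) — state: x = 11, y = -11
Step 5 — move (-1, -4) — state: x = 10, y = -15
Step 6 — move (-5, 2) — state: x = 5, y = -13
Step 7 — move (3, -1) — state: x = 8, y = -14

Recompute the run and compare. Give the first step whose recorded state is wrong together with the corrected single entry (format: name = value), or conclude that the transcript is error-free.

step 1: x = 2 + (5) = 7, y = -7 + (-3) = -10 -> no discrepancy
step 2: x = 7 + (4) = 11, y = -10 + (1) = -9 -> the transcript has a different value
Step 2 is the first one off; corrected, y = -9.

step 2, y = -9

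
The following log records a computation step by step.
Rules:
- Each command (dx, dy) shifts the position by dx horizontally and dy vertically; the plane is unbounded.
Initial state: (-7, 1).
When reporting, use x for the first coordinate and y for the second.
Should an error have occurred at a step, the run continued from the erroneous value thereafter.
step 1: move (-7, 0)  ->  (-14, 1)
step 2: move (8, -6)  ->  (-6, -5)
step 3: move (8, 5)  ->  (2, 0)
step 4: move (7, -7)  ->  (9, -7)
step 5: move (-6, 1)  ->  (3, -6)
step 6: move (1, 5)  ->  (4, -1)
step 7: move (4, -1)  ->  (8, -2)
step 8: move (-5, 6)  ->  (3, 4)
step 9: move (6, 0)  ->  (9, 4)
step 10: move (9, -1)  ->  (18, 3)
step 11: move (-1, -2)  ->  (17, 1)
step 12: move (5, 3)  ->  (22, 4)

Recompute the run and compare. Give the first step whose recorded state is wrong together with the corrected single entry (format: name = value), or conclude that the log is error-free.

Recomputing the run from the initial state:
step 1: x = -14, y = 1
step 2: x = -6, y = -5
step 3: x = 2, y = 0
step 4: x = 9, y = -7
step 5: x = 3, y = -6
step 6: x = 4, y = -1
step 7: x = 8, y = -2
step 8: x = 3, y = 4
step 9: x = 9, y = 4
step 10: x = 18, y = 3
step 11: x = 17, y = 1
step 12: x = 22, y = 4
This matches the log at every step.

no error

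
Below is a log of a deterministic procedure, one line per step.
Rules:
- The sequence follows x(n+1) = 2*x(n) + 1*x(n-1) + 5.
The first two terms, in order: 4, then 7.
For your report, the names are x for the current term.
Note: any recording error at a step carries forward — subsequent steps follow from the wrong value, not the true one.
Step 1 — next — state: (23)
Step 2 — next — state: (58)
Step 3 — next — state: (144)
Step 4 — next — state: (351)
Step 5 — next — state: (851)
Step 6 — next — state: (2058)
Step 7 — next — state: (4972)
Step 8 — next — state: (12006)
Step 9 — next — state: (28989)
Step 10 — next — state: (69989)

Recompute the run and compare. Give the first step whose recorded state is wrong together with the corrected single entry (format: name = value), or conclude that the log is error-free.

Step 1: x = 2*(7) + (1)*(4) + (5) = 23 — consistent with the log.
Step 2: x = 2*(23) + (1)*(7) + (5) = 58 — checks out.
Step 3: x = 2*(58) + (1)*(23) + (5) = 144 — matches.
Step 4: x = 2*(144) + (1)*(58) + (5) = 351 — confirmed correct.
Step 5: x = 2*(351) + (1)*(144) + (5) = 851 — confirmed correct.
Step 6: x = 2*(851) + (1)*(351) + (5) = 2058 — in agreement.
Step 7: x = 2*(2058) + (1)*(851) + (5) = 4972 — checks out.
Step 8: x = 2*(4972) + (1)*(2058) + (5) = 12007 — the log has a different value.
The audit stops at step 8: the recorded entry is wrong and should be x = 12007.

step 8, x = 12007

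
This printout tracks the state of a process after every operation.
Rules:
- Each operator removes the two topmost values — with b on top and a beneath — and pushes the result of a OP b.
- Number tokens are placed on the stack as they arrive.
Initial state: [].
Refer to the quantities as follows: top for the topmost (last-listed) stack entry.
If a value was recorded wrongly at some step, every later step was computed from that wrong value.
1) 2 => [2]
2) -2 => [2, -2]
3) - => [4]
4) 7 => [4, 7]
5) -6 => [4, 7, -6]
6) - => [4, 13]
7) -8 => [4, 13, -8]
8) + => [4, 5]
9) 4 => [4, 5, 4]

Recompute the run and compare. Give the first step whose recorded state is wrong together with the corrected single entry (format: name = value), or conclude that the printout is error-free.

Recomputing the run from the initial state:
step 1: [2]
step 2: [2, -2]
step 3: [4]
step 4: [4, 7]
step 5: [4, 7, -6]
step 6: [4, 13]
step 7: [4, 13, -8]
step 8: [4, 5]
step 9: [4, 5, 4]
This matches the printout at every step.

no error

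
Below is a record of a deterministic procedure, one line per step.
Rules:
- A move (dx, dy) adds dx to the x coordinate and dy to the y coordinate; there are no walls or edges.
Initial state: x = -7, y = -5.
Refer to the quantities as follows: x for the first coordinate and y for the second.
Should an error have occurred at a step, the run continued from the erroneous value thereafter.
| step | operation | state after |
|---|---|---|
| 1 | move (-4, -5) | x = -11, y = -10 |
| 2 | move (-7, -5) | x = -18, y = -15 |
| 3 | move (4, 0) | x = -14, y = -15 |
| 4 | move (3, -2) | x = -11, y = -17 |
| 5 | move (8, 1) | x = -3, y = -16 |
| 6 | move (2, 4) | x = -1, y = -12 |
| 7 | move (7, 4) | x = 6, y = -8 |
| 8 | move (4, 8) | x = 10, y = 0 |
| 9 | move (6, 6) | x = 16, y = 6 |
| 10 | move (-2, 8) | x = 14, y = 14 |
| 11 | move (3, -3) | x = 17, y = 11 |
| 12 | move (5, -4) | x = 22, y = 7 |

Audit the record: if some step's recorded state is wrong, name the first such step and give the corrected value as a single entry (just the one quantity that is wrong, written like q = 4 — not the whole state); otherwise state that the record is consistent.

Recomputing the run from the initial state:
step 1: x = -11, y = -10
step 2: x = -18, y = -15
step 3: x = -14, y = -15
step 4: x = -11, y = -17
step 5: x = -3, y = -16
step 6: x = -1, y = -12
step 7: x = 6, y = -8
step 8: x = 10, y = 0
step 9: x = 16, y = 6
step 10: x = 14, y = 14
step 11: x = 17, y = 11
step 12: x = 22, y = 7
This matches the record at every step.

no error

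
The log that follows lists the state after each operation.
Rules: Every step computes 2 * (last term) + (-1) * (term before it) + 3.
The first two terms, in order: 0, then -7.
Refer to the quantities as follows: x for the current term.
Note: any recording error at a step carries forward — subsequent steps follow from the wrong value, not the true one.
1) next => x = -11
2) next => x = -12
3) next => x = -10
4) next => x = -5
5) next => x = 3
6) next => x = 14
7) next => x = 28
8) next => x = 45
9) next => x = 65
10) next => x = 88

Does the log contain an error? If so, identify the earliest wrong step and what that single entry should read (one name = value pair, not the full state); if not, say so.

Step 1: x = 2*(-7) + (-1)*(0) + (3) = -11 — confirmed correct.
Step 2: x = 2*(-11) + (-1)*(-7) + (3) = -12 — no discrepancy.
Step 3: x = 2*(-12) + (-1)*(-11) + (3) = -10 — same as recorded.
Step 4: x = 2*(-10) + (-1)*(-12) + (3) = -5 — verified.
Step 5: x = 2*(-5) + (-1)*(-10) + (3) = 3 — consistent with the log.
Step 6: x = 2*(3) + (-1)*(-5) + (3) = 14 — agrees with the log.
Step 7: x = 2*(14) + (-1)*(3) + (3) = 28 — checks out.
Step 8: x = 2*(28) + (-1)*(14) + (3) = 45 — confirmed correct.
Step 9: x = 2*(45) + (-1)*(28) + (3) = 65 — confirmed correct.
Step 10: x = 2*(65) + (-1)*(45) + (3) = 88 — verified.
Nothing is out of place; the run is error-free.

no error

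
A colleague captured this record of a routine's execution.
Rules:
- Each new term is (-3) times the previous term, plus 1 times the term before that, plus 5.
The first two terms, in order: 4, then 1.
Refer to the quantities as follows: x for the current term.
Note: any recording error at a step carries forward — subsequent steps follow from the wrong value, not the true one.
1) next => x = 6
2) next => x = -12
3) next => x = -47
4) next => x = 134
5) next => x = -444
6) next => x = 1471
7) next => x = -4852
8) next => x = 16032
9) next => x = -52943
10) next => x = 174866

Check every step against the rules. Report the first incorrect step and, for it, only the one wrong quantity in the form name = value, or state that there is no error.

step 3, x = 47

step 1: x = -3*(1) + (1)*(4) + (5) = 6 -> checks out
step 2: x = -3*(6) + (1)*(1) + (5) = -12 -> matches
step 3: x = -3*(-12) + (1)*(6) + (5) = 47 -> this is not what the record shows
That makes step 3 the first incorrect line — x = 47 is what it should show.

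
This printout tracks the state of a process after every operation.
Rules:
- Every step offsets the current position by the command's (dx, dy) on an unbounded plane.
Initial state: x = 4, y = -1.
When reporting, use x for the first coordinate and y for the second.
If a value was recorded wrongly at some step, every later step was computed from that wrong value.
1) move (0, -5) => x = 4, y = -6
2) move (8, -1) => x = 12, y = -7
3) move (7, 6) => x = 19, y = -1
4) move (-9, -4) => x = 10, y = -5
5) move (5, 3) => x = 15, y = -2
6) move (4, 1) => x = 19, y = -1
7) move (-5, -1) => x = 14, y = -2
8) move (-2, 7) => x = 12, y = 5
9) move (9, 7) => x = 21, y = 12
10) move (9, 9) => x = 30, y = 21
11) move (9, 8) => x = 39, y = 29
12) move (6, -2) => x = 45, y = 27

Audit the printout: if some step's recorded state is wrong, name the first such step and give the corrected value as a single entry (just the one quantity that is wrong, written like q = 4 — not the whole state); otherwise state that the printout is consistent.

no error

1. x = 4 + (0) = 4, y = -1 + (-5) = -6 (consistent with the printout)
2. x = 4 + (8) = 12, y = -6 + (-1) = -7 (exactly as logged)
3. x = 12 + (7) = 19, y = -7 + (6) = -1 (agrees with the printout)
4. x = 19 + (-9) = 10, y = -1 + (-4) = -5 (confirmed correct)
5. x = 10 + (5) = 15, y = -5 + (3) = -2 (agrees with the printout)
6. x = 15 + (4) = 19, y = -2 + (1) = -1 (in agreement)
7. x = 19 + (-5) = 14, y = -1 + (-1) = -2 (agrees with the printout)
8. x = 14 + (-2) = 12, y = -2 + (7) = 5 (matches)
9. x = 12 + (9) = 21, y = 5 + (7) = 12 (agrees with the printout)
10. x = 21 + (9) = 30, y = 12 + (9) = 21 (exactly as logged)
11. x = 30 + (9) = 39, y = 21 + (8) = 29 (confirmed correct)
12. x = 39 + (6) = 45, y = 29 + (-2) = 27 (in agreement)
Every step is consistent.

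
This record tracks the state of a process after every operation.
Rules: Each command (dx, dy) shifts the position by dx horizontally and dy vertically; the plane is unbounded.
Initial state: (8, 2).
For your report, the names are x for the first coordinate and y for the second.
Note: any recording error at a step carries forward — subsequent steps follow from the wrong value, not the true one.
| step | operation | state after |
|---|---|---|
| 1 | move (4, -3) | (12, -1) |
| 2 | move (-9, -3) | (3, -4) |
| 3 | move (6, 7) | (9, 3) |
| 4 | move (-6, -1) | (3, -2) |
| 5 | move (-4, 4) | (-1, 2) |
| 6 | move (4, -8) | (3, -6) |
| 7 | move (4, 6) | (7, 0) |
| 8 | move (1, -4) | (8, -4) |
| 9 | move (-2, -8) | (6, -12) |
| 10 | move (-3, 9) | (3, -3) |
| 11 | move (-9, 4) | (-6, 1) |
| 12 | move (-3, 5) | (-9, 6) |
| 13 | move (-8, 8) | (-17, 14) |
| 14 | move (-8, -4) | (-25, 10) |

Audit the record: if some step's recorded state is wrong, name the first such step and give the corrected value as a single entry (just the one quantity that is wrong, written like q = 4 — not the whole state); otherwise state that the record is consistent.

step 4, y = 2

step 1: x = 8 + (4) = 12, y = 2 + (-3) = -1 -> consistent with the record
step 2: x = 12 + (-9) = 3, y = -1 + (-3) = -4 -> exactly as logged
step 3: x = 3 + (6) = 9, y = -4 + (7) = 3 -> no discrepancy
step 4: x = 9 + (-6) = 3, y = 3 + (-1) = 2 -> this is not what the record shows
The earliest wrong entry is at step 4: it should read y = 2.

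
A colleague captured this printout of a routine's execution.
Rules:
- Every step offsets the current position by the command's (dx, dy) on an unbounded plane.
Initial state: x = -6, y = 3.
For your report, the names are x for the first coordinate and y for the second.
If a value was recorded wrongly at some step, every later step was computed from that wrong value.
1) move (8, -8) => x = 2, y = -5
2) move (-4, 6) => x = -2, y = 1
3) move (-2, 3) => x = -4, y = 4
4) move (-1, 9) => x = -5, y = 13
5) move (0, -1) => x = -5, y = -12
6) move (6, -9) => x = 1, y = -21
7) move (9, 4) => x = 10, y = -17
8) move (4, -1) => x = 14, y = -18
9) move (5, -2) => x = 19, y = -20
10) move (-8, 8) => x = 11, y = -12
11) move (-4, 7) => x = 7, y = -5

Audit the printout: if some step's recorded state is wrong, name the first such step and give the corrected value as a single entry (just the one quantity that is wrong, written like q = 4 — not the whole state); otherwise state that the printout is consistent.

Step 1: x = -6 + (8) = 2, y = 3 + (-8) = -5 — exactly as logged.
Step 2: x = 2 + (-4) = -2, y = -5 + (6) = 1 — confirmed correct.
Step 3: x = -2 + (-2) = -4, y = 1 + (3) = 4 — checks out.
Step 4: x = -4 + (-1) = -5, y = 4 + (9) = 13 — exactly as logged.
Step 5: x = -5 + (0) = -5, y = 13 + (-1) = 12 — the printout disagrees here.
That makes step 5 the first incorrect line — y = 12 is what it should show.

step 5, y = 12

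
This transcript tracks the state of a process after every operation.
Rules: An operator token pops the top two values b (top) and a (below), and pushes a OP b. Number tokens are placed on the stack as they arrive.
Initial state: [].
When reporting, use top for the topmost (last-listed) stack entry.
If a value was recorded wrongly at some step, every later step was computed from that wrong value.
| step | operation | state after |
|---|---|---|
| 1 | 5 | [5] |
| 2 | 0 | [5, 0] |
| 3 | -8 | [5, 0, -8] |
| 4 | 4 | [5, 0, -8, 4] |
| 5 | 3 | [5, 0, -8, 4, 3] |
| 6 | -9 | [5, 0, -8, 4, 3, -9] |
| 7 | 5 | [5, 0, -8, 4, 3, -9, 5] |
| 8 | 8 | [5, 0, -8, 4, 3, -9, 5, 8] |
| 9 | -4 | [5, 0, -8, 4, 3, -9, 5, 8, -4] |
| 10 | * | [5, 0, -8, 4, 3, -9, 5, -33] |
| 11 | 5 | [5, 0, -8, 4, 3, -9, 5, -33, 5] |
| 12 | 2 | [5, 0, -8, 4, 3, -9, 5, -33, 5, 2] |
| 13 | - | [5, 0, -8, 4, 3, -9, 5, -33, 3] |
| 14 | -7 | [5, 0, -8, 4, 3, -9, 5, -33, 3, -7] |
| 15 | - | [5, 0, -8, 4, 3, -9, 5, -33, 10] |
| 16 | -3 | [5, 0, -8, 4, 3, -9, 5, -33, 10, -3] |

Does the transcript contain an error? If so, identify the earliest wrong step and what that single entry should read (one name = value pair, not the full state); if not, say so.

1. push 5: top = 5 (consistent with the transcript)
2. push 0: top = 0 (exactly as logged)
3. push -8: top = -8 (no discrepancy)
4. push 4: top = 4 (exactly as logged)
5. push 3: top = 3 (exactly as logged)
6. push -9: top = -9 (exactly as logged)
7. push 5: top = 5 (verified)
8. push 8: top = 8 (checks out)
9. push -4: top = -4 (consistent with the transcript)
10. 8 * -4 = -32 (the transcript has a different value)
Conclusion: step 10 carries the first error; the entry should be top = -32.

step 10, top = -32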